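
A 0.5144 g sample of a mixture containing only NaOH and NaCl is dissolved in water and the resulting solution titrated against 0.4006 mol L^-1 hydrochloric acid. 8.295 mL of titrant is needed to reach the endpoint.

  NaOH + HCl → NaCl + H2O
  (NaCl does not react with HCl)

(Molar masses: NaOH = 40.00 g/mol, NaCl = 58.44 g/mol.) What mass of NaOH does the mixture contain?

n(HCl) = 0.008295 × 0.4006 = 3.323 × 10^-3 mol
Let x = n(NaOH), y = n(NaCl).
Titrant: 1x = 3.323 × 10^-3;  mass: 40.00x + 58.44y = 0.5144
Solving, x = 3.323 × 10^-3 mol, y = 6.528 × 10^-3 mol
mass of NaOH = 3.323 × 10^-3 × 40.00 = 0.1329 g

0.1329 g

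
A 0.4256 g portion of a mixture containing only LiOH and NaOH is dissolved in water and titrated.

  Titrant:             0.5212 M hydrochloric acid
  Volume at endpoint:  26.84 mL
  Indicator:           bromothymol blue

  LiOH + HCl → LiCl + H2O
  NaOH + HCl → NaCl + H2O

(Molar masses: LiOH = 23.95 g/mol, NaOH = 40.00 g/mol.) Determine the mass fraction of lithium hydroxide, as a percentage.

46.97 %

n(HCl) = 0.02684 × 0.5212 = 0.01399 mol
Let x = n(LiOH), y = n(NaOH).
Titrant: 1x + 1y = 0.01399;  mass: 23.95x + 40.00y = 0.4256
Solving, x = 8.346 × 10^-3 mol, y = 5.643 × 10^-3 mol
mass of LiOH = 8.346 × 10^-3 × 23.95 = 0.1999 g
% LiOH = 0.1999 / 0.4256 × 100 = 46.97 %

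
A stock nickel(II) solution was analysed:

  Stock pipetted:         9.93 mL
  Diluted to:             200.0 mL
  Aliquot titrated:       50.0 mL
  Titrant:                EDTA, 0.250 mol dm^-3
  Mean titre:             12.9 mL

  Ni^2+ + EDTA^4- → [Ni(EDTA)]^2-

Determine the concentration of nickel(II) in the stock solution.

n(EDTA) = 0.0129 × 0.250 = 3.23 × 10^-3 mol
n(Ni2+) in the aliquot = 3.23 × 10^-3 mol (1:1 ratio)
[Ni2+]_dilute = 3.23 × 10^-3 / 0.0500 = 0.0645 mol/L
Dilution factor = 200.0 / 9.93 = 20.14
[Ni2+]_stock = 0.0645 × 20.14 = 1.30 mol/L

1.30 mol/L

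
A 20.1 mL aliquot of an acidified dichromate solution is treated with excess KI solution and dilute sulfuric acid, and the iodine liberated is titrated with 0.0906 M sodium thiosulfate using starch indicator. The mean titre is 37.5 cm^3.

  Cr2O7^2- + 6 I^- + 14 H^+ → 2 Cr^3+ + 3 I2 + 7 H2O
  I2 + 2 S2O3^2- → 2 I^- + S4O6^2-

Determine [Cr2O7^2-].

0.0282 M

n(S2O3^2-) = 0.0375 × 0.0906 = 3.40 × 10^-3 mol
n(I2) = n(S2O3^2-)/2 = 1.70 × 10^-3 mol
From the 1:3 ratio, n(Cr2O7^2-) in the aliquot = 1/3 × 1.70 × 10^-3 = 5.66 × 10^-4 mol
[Cr2O7^2-] = 5.66 × 10^-4 / 0.0201 = 0.0282 mol/L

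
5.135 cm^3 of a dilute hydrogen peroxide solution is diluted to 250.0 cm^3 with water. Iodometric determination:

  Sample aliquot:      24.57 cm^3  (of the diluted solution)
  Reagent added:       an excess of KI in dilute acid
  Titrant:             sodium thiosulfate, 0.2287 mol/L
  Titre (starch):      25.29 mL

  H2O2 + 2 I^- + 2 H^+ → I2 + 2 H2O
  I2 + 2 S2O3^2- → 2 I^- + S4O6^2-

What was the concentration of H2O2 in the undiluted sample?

5.730 mol/L

n(S2O3^2-) = 0.02529 × 0.2287 = 5.784 × 10^-3 mol
n(I2) = n(S2O3^2-)/2 = 2.892 × 10^-3 mol
n(H2O2) in the aliquot = 2.892 × 10^-3 mol (1:1 ratio)
[H2O2]_dilute = 2.892 × 10^-3 / 0.02457 = 0.1177 mol/L
[H2O2]_original = 0.1177 × 250.0/5.135 = 5.730 mol/L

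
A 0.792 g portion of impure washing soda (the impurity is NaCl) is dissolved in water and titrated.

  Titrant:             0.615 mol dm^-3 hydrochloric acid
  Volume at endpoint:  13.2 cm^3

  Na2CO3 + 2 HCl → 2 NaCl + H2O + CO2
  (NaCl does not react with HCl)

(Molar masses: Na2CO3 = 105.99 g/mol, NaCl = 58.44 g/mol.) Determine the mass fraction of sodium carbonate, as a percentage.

n(HCl) = 0.0132 × 0.615 = 8.12 × 10^-3 mol
Let x = n(Na2CO3), y = n(NaCl).
Titrant: 2x = 8.12 × 10^-3;  mass: 105.99x + 58.44y = 0.792
Solving, x = 4.06 × 10^-3 mol, y = 6.19 × 10^-3 mol
mass of Na2CO3 = 4.06 × 10^-3 × 105.99 = 0.430 g
% Na2CO3 = 0.430 / 0.792 × 100 = 54.3 %

54.3 %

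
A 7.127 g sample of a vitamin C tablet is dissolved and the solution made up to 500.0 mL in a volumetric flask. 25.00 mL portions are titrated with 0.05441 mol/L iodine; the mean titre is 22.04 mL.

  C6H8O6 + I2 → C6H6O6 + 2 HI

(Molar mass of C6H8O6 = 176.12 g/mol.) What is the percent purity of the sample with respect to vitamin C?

59.27 %

n(I2) per titration = 0.02204 × 0.05441 = 1.199 × 10^-3 mol
n(C6H8O6) in each aliquot = 1.199 × 10^-3 mol (1:1 ratio)
n(C6H8O6) in the whole flask = 1.199 × 10^-3 × 500.0/25.00 = 0.02398 mol
mass of C6H8O6 = 0.02398 × 176.12 = 4.224 g
% C6H8O6 = 4.224 / 7.127 × 100 = 59.27 %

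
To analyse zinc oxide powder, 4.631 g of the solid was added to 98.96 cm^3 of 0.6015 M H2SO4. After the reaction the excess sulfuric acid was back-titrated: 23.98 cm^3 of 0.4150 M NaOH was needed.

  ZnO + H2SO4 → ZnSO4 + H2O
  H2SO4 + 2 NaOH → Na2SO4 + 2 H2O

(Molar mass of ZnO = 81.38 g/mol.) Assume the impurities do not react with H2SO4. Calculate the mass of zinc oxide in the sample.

4.439 g

n(H2SO4) added = 0.09896 × 0.6015 = 0.05952 mol
n(NaOH) used in back-titration = 0.02398 × 0.4150 = 9.952 × 10^-3 mol
From the 1:2 ratio, n(H2SO4) left over = 1/2 × 9.952 × 10^-3 = 4.976 × 10^-3 mol
n(H2SO4) consumed by analyte = 0.05952 − 4.976 × 10^-3 = 0.05455 mol
n(ZnO) = 0.05455 mol (1:1 ratio)
mass of ZnO = 0.05455 × 81.38 = 4.439 g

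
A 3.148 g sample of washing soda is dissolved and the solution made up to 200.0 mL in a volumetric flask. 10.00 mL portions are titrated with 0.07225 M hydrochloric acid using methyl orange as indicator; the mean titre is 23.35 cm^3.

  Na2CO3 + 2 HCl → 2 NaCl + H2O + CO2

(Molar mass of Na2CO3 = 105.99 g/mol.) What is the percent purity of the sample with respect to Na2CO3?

n(HCl) per titration = 0.02335 × 0.07225 = 1.687 × 10^-3 mol
From the 1:2 ratio, n(Na2CO3) in each aliquot = 1/2 × 1.687 × 10^-3 = 8.435 × 10^-4 mol
n(Na2CO3) in the whole flask = 8.435 × 10^-4 × 200.0/10.00 = 0.01687 mol
mass of Na2CO3 = 0.01687 × 105.99 = 1.788 g
% Na2CO3 = 1.788 / 3.148 × 100 = 56.80 %

56.80 %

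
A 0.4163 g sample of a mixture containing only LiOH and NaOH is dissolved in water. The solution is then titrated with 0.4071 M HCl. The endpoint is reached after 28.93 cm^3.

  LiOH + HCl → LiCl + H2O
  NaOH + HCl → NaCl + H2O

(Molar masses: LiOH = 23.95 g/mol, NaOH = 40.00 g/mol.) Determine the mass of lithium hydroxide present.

0.08177 g

n(HCl) = 0.02893 × 0.4071 = 0.01178 mol
Let x = n(LiOH), y = n(NaOH).
Titrant: 1x + 1y = 0.01178;  mass: 23.95x + 40.00y = 0.4163
Solving, x = 3.414 × 10^-3 mol, y = 8.363 × 10^-3 mol
mass of LiOH = 3.414 × 10^-3 × 23.95 = 0.08177 g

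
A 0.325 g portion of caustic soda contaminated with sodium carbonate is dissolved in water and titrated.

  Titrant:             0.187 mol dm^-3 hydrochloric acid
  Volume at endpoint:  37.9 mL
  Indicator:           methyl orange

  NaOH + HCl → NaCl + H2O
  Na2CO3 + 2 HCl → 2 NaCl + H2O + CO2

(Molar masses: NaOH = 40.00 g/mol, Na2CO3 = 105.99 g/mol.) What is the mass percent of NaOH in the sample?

47.9 %

n(HCl) = 0.0379 × 0.187 = 7.09 × 10^-3 mol
Let x = n(NaOH), y = n(Na2CO3).
Titrant: 1x + 2y = 7.09 × 10^-3;  mass: 40.00x + 105.99y = 0.325
Solving, x = 3.89 × 10^-3 mol, y = 1.60 × 10^-3 mol
mass of NaOH = 3.89 × 10^-3 × 40.00 = 0.156 g
% NaOH = 0.156 / 0.325 × 100 = 47.9 %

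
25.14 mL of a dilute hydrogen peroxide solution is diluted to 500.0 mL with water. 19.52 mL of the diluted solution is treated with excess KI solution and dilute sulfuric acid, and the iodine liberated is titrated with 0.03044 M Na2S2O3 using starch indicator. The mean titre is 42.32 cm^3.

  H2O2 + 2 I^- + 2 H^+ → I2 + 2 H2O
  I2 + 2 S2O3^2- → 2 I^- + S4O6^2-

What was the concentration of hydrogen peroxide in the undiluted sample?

0.6563 M

n(S2O3^2-) = 0.04232 × 0.03044 = 1.288 × 10^-3 mol
n(I2) = n(S2O3^2-)/2 = 6.441 × 10^-4 mol
n(H2O2) in the aliquot = 6.441 × 10^-4 mol (1:1 ratio)
[H2O2]_dilute = 6.441 × 10^-4 / 0.01952 = 0.03300 mol/L
[H2O2]_original = 0.03300 × 500.0/25.14 = 0.6563 mol/L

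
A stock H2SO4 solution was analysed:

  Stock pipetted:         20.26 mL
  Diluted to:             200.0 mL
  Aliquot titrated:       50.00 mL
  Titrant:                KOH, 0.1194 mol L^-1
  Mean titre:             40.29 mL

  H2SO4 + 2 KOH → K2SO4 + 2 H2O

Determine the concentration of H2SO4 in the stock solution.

n(KOH) = 0.04029 × 0.1194 = 4.811 × 10^-3 mol
From the 1:2 ratio, n(H2SO4) in the aliquot = 1/2 × 4.811 × 10^-3 = 2.405 × 10^-3 mol
[H2SO4]_dilute = 2.405 × 10^-3 / 0.05000 = 0.04811 mol/L
Dilution factor = 200.0 / 20.26 = 9.872
[H2SO4]_stock = 0.04811 × 9.872 = 0.4749 mol/L

0.4749 mol/L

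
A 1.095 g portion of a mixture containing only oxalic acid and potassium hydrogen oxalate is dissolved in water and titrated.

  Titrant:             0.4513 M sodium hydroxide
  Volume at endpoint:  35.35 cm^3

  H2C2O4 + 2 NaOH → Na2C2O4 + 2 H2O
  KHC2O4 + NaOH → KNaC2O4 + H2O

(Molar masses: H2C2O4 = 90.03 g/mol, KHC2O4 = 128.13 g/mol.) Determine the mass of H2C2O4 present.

0.5140 g

n(NaOH) = 0.03535 × 0.4513 = 0.01595 mol
Let x = n(H2C2O4), y = n(KHC2O4).
Titrant: 2x + 1y = 0.01595;  mass: 90.03x + 128.13y = 1.095
Solving, x = 5.710 × 10^-3 mol, y = 4.534 × 10^-3 mol
mass of H2C2O4 = 5.710 × 10^-3 × 90.03 = 0.5140 g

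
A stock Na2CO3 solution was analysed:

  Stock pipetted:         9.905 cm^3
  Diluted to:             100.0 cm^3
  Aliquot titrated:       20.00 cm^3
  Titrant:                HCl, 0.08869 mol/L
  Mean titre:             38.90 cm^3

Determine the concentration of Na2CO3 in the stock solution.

Na2CO3 + 2 HCl → 2 NaCl + H2O + CO2
n(HCl) = 0.03890 × 0.08869 = 3.450 × 10^-3 mol
From the 1:2 ratio, n(Na2CO3) in the aliquot = 1/2 × 3.450 × 10^-3 = 1.725 × 10^-3 mol
[Na2CO3]_dilute = 1.725 × 10^-3 / 0.02000 = 0.08625 mol/L
Dilution factor = 100.0 / 9.905 = 10.10
[Na2CO3]_stock = 0.08625 × 10.10 = 0.8708 mol/L

0.8708 mol/L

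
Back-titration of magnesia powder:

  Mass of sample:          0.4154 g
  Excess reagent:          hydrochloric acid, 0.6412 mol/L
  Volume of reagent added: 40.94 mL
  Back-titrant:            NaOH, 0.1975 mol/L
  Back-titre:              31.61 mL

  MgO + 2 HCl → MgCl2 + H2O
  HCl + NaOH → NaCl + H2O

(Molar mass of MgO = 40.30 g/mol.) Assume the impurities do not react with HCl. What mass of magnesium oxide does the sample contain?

n(HCl) added = 0.04094 × 0.6412 = 0.02625 mol
n(NaOH) used in back-titration = 0.03161 × 0.1975 = 6.243 × 10^-3 mol
n(HCl) left over = 6.243 × 10^-3 mol (1:1 ratio)
n(HCl) consumed by analyte = 0.02625 − 6.243 × 10^-3 = 0.02001 mol
From the 1:2 ratio, n(MgO) = 1/2 × 0.02001 = 0.01000 mol
mass of MgO = 0.01000 × 40.30 = 0.4032 g

0.4032 g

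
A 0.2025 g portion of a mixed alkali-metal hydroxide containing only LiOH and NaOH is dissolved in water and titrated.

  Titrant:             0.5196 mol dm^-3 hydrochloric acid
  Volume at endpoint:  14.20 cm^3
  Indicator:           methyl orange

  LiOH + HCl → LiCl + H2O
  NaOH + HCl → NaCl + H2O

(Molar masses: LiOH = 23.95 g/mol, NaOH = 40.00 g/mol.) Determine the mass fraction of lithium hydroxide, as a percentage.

68.26 %

n(HCl) = 0.01420 × 0.5196 = 7.378 × 10^-3 mol
Let x = n(LiOH), y = n(NaOH).
Titrant: 1x + 1y = 7.378 × 10^-3;  mass: 23.95x + 40.00y = 0.2025
Solving, x = 5.772 × 10^-3 mol, y = 1.607 × 10^-3 mol
mass of LiOH = 5.772 × 10^-3 × 23.95 = 0.1382 g
% LiOH = 0.1382 / 0.2025 × 100 = 68.26 %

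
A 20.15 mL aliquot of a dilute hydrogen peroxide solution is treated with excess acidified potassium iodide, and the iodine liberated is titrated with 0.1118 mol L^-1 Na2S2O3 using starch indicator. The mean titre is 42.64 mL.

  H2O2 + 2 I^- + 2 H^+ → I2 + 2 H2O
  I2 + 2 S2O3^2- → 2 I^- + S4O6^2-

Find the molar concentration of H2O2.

0.1183 mol/L

n(S2O3^2-) = 0.04264 × 0.1118 = 4.767 × 10^-3 mol
n(I2) = n(S2O3^2-)/2 = 2.384 × 10^-3 mol
n(H2O2) in the aliquot = 2.384 × 10^-3 mol (1:1 ratio)
[H2O2] = 2.384 × 10^-3 / 0.02015 = 0.1183 mol/L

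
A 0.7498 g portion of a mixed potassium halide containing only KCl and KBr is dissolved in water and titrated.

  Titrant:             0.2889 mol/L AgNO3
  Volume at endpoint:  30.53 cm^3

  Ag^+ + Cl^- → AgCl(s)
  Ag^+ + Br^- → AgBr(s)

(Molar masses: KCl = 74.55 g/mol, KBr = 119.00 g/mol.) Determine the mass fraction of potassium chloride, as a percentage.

67.06 %

n(AgNO3) = 0.03053 × 0.2889 = 8.820 × 10^-3 mol
Let x = n(KCl), y = n(KBr).
Titrant: 1x + 1y = 8.820 × 10^-3;  mass: 74.55x + 119.00y = 0.7498
Solving, x = 6.745 × 10^-3 mol, y = 2.076 × 10^-3 mol
mass of KCl = 6.745 × 10^-3 × 74.55 = 0.5028 g
% KCl = 0.5028 / 0.7498 × 100 = 67.06 %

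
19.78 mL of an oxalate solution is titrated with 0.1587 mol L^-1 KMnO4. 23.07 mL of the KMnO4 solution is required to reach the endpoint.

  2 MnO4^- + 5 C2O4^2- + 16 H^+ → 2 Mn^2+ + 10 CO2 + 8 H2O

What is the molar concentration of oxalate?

0.4627 mol/L

n(KMnO4) = 0.02307 L × 0.1587 mol/L = 3.661 × 10^-3 mol
From the 5:2 mole ratio, n(C2O4^2-) = 5/2 × 3.661 × 10^-3 = 9.153 × 10^-3 mol
[C2O4^2-] = 9.153 × 10^-3 mol / 0.01978 L = 0.4627 mol/L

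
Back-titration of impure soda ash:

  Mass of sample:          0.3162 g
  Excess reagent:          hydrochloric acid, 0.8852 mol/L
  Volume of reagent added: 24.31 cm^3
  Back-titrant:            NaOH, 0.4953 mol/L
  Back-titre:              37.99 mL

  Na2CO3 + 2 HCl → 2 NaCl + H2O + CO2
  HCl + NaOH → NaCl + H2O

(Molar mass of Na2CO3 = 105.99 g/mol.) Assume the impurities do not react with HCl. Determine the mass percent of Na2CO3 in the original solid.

n(HCl) added = 0.02431 × 0.8852 = 0.02152 mol
n(NaOH) used in back-titration = 0.03799 × 0.4953 = 0.01882 mol
n(HCl) left over = 0.01882 mol (1:1 ratio)
n(HCl) consumed by analyte = 0.02152 − 0.01882 = 2.703 × 10^-3 mol
From the 1:2 ratio, n(Na2CO3) = 1/2 × 2.703 × 10^-3 = 1.351 × 10^-3 mol
mass of Na2CO3 = 1.351 × 10^-3 × 105.99 = 0.1432 g
% Na2CO3 = 0.1432 / 0.3162 × 100 = 45.30 %

45.30 %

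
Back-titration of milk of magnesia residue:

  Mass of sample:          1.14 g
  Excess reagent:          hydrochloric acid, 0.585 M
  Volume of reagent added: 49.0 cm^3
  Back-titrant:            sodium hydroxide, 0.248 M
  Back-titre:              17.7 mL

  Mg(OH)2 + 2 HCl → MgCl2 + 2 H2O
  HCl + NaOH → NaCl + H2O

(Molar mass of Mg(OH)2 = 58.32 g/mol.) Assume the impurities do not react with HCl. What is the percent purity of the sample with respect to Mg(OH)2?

62.1 %

n(HCl) added = 0.0490 × 0.585 = 0.0287 mol
n(NaOH) used in back-titration = 0.0177 × 0.248 = 4.39 × 10^-3 mol
n(HCl) left over = 4.39 × 10^-3 mol (1:1 ratio)
n(HCl) consumed by analyte = 0.0287 − 4.39 × 10^-3 = 0.0243 mol
From the 1:2 ratio, n(Mg(OH)2) = 1/2 × 0.0243 = 0.0121 mol
mass of Mg(OH)2 = 0.0121 × 58.32 = 0.708 g
% Mg(OH)2 = 0.708 / 1.14 × 100 = 62.1 %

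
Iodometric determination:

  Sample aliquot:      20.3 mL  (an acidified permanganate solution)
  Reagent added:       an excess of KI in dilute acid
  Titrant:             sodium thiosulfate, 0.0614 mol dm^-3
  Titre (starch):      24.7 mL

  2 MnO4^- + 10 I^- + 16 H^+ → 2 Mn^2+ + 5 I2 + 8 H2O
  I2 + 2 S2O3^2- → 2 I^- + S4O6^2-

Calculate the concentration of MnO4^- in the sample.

0.0149 mol/L

n(S2O3^2-) = 0.0247 × 0.0614 = 1.52 × 10^-3 mol
n(I2) = n(S2O3^2-)/2 = 7.58 × 10^-4 mol
From the 2:5 ratio, n(MnO4^-) in the aliquot = 2/5 × 7.58 × 10^-4 = 3.03 × 10^-4 mol
[MnO4^-] = 3.03 × 10^-4 / 0.0203 = 0.0149 mol/L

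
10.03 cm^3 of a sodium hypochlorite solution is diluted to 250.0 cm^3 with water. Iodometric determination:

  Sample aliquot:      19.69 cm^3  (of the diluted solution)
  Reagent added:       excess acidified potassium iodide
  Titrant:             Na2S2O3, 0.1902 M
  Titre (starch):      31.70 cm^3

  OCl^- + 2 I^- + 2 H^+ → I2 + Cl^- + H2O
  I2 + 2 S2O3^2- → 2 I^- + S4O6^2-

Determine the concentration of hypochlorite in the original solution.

n(S2O3^2-) = 0.03170 × 0.1902 = 6.029 × 10^-3 mol
n(I2) = n(S2O3^2-)/2 = 3.015 × 10^-3 mol
n(OCl^-) in the aliquot = 3.015 × 10^-3 mol (1:1 ratio)
[OCl^-]_dilute = 3.015 × 10^-3 / 0.01969 = 0.1531 mol/L
[OCl^-]_original = 0.1531 × 250.0/10.03 = 3.816 mol/L

3.816 M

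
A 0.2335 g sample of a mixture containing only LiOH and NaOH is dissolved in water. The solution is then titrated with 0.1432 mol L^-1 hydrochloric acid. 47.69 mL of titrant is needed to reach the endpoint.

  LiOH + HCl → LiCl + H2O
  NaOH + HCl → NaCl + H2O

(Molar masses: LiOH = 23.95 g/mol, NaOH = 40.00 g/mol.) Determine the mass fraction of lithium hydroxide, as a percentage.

n(HCl) = 0.04769 × 0.1432 = 6.829 × 10^-3 mol
Let x = n(LiOH), y = n(NaOH).
Titrant: 1x + 1y = 6.829 × 10^-3;  mass: 23.95x + 40.00y = 0.2335
Solving, x = 2.472 × 10^-3 mol, y = 4.358 × 10^-3 mol
mass of LiOH = 2.472 × 10^-3 × 23.95 = 0.05919 g
% LiOH = 0.05919 / 0.2335 × 100 = 25.35 %

25.35 %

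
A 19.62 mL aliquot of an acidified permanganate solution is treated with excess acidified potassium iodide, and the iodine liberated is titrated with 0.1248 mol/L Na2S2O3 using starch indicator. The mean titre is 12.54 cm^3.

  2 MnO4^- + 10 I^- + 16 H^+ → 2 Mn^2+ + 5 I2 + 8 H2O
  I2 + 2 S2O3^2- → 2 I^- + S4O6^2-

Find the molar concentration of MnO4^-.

n(S2O3^2-) = 0.01254 × 0.1248 = 1.565 × 10^-3 mol
n(I2) = n(S2O3^2-)/2 = 7.825 × 10^-4 mol
From the 2:5 ratio, n(MnO4^-) in the aliquot = 2/5 × 7.825 × 10^-4 = 3.130 × 10^-4 mol
[MnO4^-] = 3.130 × 10^-4 / 0.01962 = 0.01595 mol/L

0.01595 mol/L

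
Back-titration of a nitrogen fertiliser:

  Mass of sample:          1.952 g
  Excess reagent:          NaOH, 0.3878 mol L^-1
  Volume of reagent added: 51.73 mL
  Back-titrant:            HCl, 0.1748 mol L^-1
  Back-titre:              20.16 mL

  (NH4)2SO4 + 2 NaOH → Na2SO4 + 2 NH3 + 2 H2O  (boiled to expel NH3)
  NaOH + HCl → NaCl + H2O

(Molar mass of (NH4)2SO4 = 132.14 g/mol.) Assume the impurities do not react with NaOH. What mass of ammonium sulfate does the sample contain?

1.093 g

n(NaOH) added = 0.05173 × 0.3878 = 0.02006 mol
n(HCl) used in back-titration = 0.02016 × 0.1748 = 3.524 × 10^-3 mol
n(NaOH) left over = 3.524 × 10^-3 mol (1:1 ratio)
n(NaOH) consumed by analyte = 0.02006 − 3.524 × 10^-3 = 0.01654 mol
From the 1:2 ratio, n((NH4)2SO4) = 1/2 × 0.01654 = 8.268 × 10^-3 mol
mass of (NH4)2SO4 = 8.268 × 10^-3 × 132.14 = 1.093 g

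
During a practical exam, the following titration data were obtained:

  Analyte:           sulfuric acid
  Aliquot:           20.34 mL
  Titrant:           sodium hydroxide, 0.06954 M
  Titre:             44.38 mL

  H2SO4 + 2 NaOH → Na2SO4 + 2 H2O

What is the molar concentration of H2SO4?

n(NaOH) = 0.04438 L × 0.06954 mol/L = 3.086 × 10^-3 mol
From the 1:2 mole ratio, n(H2SO4) = 1/2 × 3.086 × 10^-3 = 1.543 × 10^-3 mol
[H2SO4] = 1.543 × 10^-3 mol / 0.02034 L = 0.07586 mol/L

0.07586 M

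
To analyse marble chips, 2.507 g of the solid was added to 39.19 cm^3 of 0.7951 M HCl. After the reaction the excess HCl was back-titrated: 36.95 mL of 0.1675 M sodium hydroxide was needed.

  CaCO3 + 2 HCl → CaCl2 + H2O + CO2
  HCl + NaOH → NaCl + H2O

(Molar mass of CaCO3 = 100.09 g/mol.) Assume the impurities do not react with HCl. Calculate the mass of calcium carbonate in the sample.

n(HCl) added = 0.03919 × 0.7951 = 0.03116 mol
n(NaOH) used in back-titration = 0.03695 × 0.1675 = 6.189 × 10^-3 mol
n(HCl) left over = 6.189 × 10^-3 mol (1:1 ratio)
n(HCl) consumed by analyte = 0.03116 − 6.189 × 10^-3 = 0.02497 mol
From the 1:2 ratio, n(CaCO3) = 1/2 × 0.02497 = 0.01249 mol
mass of CaCO3 = 0.01249 × 100.09 = 1.250 g

1.250 g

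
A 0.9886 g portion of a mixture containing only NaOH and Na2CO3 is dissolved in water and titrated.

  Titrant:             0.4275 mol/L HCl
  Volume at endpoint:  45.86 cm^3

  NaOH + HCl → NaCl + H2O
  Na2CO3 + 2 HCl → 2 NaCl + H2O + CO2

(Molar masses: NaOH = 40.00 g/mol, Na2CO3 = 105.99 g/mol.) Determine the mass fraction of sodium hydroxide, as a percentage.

n(HCl) = 0.04586 × 0.4275 = 0.01961 mol
Let x = n(NaOH), y = n(Na2CO3).
Titrant: 1x + 2y = 0.01961;  mass: 40.00x + 105.99y = 0.9886
Solving, x = 3.876 × 10^-3 mol, y = 7.864 × 10^-3 mol
mass of NaOH = 3.876 × 10^-3 × 40.00 = 0.1551 g
% NaOH = 0.1551 / 0.9886 × 100 = 15.68 %

15.68 %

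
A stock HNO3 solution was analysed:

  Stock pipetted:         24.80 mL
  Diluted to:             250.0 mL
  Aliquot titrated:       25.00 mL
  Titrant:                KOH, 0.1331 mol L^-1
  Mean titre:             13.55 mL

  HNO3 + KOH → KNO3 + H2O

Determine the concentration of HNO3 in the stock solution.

0.7272 mol/L

n(KOH) = 0.01355 × 0.1331 = 1.804 × 10^-3 mol
n(HNO3) in the aliquot = 1.804 × 10^-3 mol (1:1 ratio)
[HNO3]_dilute = 1.804 × 10^-3 / 0.02500 = 0.07214 mol/L
Dilution factor = 250.0 / 24.80 = 10.08
[HNO3]_stock = 0.07214 × 10.08 = 0.7272 mol/L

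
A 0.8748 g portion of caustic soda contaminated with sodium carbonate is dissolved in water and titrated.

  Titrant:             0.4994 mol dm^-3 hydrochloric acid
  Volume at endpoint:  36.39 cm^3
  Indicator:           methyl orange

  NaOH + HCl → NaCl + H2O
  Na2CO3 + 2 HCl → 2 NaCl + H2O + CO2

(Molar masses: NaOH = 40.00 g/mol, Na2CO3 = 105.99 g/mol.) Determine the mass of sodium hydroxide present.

n(HCl) = 0.03639 × 0.4994 = 0.01817 mol
Let x = n(NaOH), y = n(Na2CO3).
Titrant: 1x + 2y = 0.01817;  mass: 40.00x + 105.99y = 0.8748
Solving, x = 6.794 × 10^-3 mol, y = 5.690 × 10^-3 mol
mass of NaOH = 6.794 × 10^-3 × 40.00 = 0.2718 g

0.2718 g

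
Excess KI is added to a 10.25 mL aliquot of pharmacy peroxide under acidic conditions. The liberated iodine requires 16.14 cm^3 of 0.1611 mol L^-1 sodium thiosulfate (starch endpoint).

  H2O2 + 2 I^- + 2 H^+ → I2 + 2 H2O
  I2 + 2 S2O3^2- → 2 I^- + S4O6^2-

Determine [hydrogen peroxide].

0.1268 mol/L

n(S2O3^2-) = 0.01614 × 0.1611 = 2.600 × 10^-3 mol
n(I2) = n(S2O3^2-)/2 = 1.300 × 10^-3 mol
n(H2O2) in the aliquot = 1.300 × 10^-3 mol (1:1 ratio)
[H2O2] = 1.300 × 10^-3 / 0.01025 = 0.1268 mol/L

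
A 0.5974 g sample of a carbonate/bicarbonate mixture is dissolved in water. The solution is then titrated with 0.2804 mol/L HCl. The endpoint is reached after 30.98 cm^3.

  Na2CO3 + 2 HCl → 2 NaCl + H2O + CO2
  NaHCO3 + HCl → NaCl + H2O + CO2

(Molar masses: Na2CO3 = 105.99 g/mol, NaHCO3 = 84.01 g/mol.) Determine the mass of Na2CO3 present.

n(HCl) = 0.03098 × 0.2804 = 8.687 × 10^-3 mol
Let x = n(Na2CO3), y = n(NaHCO3).
Titrant: 2x + 1y = 8.687 × 10^-3;  mass: 105.99x + 84.01y = 0.5974
Solving, x = 2.134 × 10^-3 mol, y = 4.419 × 10^-3 mol
mass of Na2CO3 = 2.134 × 10^-3 × 105.99 = 0.2262 g

0.2262 g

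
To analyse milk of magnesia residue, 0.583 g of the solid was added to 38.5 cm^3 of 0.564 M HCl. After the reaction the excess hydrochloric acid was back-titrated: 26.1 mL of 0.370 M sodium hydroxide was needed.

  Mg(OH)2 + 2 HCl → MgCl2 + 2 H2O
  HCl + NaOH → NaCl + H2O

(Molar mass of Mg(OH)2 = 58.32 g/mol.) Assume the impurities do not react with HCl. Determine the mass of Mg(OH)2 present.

n(HCl) added = 0.0385 × 0.564 = 0.0217 mol
n(NaOH) used in back-titration = 0.0261 × 0.370 = 9.66 × 10^-3 mol
n(HCl) left over = 9.66 × 10^-3 mol (1:1 ratio)
n(HCl) consumed by analyte = 0.0217 − 9.66 × 10^-3 = 0.0121 mol
From the 1:2 ratio, n(Mg(OH)2) = 1/2 × 0.0121 = 6.03 × 10^-3 mol
mass of Mg(OH)2 = 6.03 × 10^-3 × 58.32 = 0.352 g

0.352 g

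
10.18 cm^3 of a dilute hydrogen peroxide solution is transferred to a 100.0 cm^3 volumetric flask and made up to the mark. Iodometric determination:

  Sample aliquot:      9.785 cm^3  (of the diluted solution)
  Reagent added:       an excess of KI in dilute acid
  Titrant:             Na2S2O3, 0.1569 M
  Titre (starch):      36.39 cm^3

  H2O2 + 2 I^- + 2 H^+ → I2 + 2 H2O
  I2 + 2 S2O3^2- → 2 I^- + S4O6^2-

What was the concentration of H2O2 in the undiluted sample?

n(S2O3^2-) = 0.03639 × 0.1569 = 5.710 × 10^-3 mol
n(I2) = n(S2O3^2-)/2 = 2.855 × 10^-3 mol
n(H2O2) in the aliquot = 2.855 × 10^-3 mol (1:1 ratio)
[H2O2]_dilute = 2.855 × 10^-3 / 0.009785 = 0.2918 mol/L
[H2O2]_original = 0.2918 × 100.0/10.18 = 2.866 mol/L

2.866 M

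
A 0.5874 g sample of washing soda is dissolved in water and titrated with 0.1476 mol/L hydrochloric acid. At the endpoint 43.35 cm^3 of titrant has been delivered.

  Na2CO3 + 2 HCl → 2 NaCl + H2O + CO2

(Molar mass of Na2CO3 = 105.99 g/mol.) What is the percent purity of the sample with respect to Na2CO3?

57.73 %

n(HCl) = 0.04335 L × 0.1476 mol/L = 6.398 × 10^-3 mol
From the 1:2 ratio, n(Na2CO3) = 1/2 × 6.398 × 10^-3 = 3.199 × 10^-3 mol
mass of Na2CO3 = 3.199 × 10^-3 × 105.99 g/mol = 0.3391 g
% Na2CO3 = 0.3391 / 0.5874 × 100 = 57.73 %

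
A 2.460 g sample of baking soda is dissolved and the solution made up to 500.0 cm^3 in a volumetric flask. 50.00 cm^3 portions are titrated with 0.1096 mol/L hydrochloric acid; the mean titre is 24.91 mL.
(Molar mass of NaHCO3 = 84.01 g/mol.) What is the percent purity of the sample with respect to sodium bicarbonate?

93.24 %

NaHCO3 + HCl → NaCl + H2O + CO2
n(HCl) per titration = 0.02491 × 0.1096 = 2.730 × 10^-3 mol
n(NaHCO3) in each aliquot = 2.730 × 10^-3 mol (1:1 ratio)
n(NaHCO3) in the whole flask = 2.730 × 10^-3 × 500.0/50.00 = 0.02730 mol
mass of NaHCO3 = 0.02730 × 84.01 = 2.294 g
% NaHCO3 = 2.294 / 2.460 × 100 = 93.24 %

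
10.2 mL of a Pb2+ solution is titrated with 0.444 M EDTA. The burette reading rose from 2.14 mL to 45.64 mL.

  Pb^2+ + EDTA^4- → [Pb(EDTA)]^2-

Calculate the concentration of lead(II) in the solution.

n(EDTA) = 0.0435 L × 0.444 mol/L = 0.0193 mol
n(Pb2+) = 0.0193 mol (1:1 mole ratio)
[Pb2+] = 0.0193 mol / 0.0102 L = 1.89 mol/L

1.89 M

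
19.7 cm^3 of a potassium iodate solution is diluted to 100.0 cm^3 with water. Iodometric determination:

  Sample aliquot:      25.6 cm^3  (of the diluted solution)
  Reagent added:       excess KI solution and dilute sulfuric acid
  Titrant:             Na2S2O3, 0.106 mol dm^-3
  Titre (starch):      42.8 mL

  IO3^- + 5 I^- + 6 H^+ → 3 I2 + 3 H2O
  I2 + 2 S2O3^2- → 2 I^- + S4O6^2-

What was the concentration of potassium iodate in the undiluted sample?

n(S2O3^2-) = 0.0428 × 0.106 = 4.54 × 10^-3 mol
n(I2) = n(S2O3^2-)/2 = 2.27 × 10^-3 mol
From the 1:3 ratio, n(IO3^-) in the aliquot = 1/3 × 2.27 × 10^-3 = 7.56 × 10^-4 mol
[IO3^-]_dilute = 7.56 × 10^-4 / 0.0256 = 0.0295 mol/L
[IO3^-]_original = 0.0295 × 100.0/19.7 = 0.150 mol/L

0.150 mol/L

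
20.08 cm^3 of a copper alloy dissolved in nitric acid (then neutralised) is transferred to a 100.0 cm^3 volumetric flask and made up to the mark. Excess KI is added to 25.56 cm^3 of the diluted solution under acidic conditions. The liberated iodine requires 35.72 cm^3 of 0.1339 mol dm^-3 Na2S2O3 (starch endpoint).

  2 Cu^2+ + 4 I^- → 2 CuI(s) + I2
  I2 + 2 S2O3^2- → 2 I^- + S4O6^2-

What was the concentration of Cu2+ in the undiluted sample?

n(S2O3^2-) = 0.03572 × 0.1339 = 4.783 × 10^-3 mol
n(I2) = n(S2O3^2-)/2 = 2.391 × 10^-3 mol
From the 2:1 ratio, n(Cu2+) in the aliquot = 2/1 × 2.391 × 10^-3 = 4.783 × 10^-3 mol
[Cu2+]_dilute = 4.783 × 10^-3 / 0.02556 = 0.1871 mol/L
[Cu2+]_original = 0.1871 × 100.0/20.08 = 0.9319 mol/L

0.9319 mol/L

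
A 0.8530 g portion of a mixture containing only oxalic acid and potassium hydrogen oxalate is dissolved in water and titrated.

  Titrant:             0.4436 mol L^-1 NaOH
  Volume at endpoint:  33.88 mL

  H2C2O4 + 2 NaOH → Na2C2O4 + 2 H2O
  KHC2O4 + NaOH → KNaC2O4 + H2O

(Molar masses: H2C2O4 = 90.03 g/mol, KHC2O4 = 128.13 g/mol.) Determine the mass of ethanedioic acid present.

0.5810 g

n(NaOH) = 0.03388 × 0.4436 = 0.01503 mol
Let x = n(H2C2O4), y = n(KHC2O4).
Titrant: 2x + 1y = 0.01503;  mass: 90.03x + 128.13y = 0.8530
Solving, x = 6.453 × 10^-3 mol, y = 2.123 × 10^-3 mol
mass of H2C2O4 = 6.453 × 10^-3 × 90.03 = 0.5810 g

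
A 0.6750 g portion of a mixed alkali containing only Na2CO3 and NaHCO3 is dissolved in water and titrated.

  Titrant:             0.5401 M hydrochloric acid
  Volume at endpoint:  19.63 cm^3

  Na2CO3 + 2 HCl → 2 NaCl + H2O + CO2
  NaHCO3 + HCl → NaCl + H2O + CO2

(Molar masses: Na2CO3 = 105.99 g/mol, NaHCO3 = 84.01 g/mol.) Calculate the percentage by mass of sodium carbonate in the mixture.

n(HCl) = 0.01963 × 0.5401 = 0.01060 mol
Let x = n(Na2CO3), y = n(NaHCO3).
Titrant: 2x + 1y = 0.01060;  mass: 105.99x + 84.01y = 0.6750
Solving, x = 3.477 × 10^-3 mol, y = 3.648 × 10^-3 mol
mass of Na2CO3 = 3.477 × 10^-3 × 105.99 = 0.3685 g
% Na2CO3 = 0.3685 / 0.6750 × 100 = 54.60 %

54.60 %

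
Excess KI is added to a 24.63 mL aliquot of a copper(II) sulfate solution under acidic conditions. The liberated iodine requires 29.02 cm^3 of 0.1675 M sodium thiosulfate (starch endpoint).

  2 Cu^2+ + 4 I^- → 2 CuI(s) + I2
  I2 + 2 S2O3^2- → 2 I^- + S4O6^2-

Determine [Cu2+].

0.1974 M

n(S2O3^2-) = 0.02902 × 0.1675 = 4.861 × 10^-3 mol
n(I2) = n(S2O3^2-)/2 = 2.430 × 10^-3 mol
From the 2:1 ratio, n(Cu2+) in the aliquot = 2/1 × 2.430 × 10^-3 = 4.861 × 10^-3 mol
[Cu2+] = 4.861 × 10^-3 / 0.02463 = 0.1974 mol/L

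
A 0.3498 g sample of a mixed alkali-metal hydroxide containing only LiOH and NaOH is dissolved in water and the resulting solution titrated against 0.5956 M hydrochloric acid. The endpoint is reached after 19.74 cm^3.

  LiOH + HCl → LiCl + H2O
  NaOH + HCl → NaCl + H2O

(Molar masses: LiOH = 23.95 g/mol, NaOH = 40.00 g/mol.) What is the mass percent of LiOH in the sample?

51.40 %

n(HCl) = 0.01974 × 0.5956 = 0.01176 mol
Let x = n(LiOH), y = n(NaOH).
Titrant: 1x + 1y = 0.01176;  mass: 23.95x + 40.00y = 0.3498
Solving, x = 7.507 × 10^-3 mol, y = 4.250 × 10^-3 mol
mass of LiOH = 7.507 × 10^-3 × 23.95 = 0.1798 g
% LiOH = 0.1798 / 0.3498 × 100 = 51.40 %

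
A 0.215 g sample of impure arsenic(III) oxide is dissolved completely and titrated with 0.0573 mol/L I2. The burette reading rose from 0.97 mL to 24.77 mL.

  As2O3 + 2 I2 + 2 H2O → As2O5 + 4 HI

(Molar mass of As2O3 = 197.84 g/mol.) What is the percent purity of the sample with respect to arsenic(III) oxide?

n(I2) = 0.0238 L × 0.0573 mol/L = 1.36 × 10^-3 mol
From the 1:2 ratio, n(As2O3) = 1/2 × 1.36 × 10^-3 = 6.82 × 10^-4 mol
mass of As2O3 = 6.82 × 10^-4 × 197.84 g/mol = 0.135 g
% As2O3 = 0.135 / 0.215 × 100 = 62.7 %

62.7 %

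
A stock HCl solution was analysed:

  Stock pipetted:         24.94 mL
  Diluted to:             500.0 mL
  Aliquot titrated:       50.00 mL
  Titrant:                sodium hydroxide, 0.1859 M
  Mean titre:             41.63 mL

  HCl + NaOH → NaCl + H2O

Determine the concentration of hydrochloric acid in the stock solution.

3.103 M

n(NaOH) = 0.04163 × 0.1859 = 7.739 × 10^-3 mol
n(HCl) in the aliquot = 7.739 × 10^-3 mol (1:1 ratio)
[HCl]_dilute = 7.739 × 10^-3 / 0.05000 = 0.1548 mol/L
Dilution factor = 500.0 / 24.94 = 20.05
[HCl]_stock = 0.1548 × 20.05 = 3.103 mol/L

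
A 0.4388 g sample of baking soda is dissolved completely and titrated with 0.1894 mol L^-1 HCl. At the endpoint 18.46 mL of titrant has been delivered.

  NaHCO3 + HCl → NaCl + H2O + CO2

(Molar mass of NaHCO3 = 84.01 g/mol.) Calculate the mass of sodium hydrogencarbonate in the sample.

n(HCl) = 0.01846 L × 0.1894 mol/L = 3.496 × 10^-3 mol
n(NaHCO3) = 3.496 × 10^-3 mol (1:1 ratio)
mass of NaHCO3 = 3.496 × 10^-3 × 84.01 g/mol = 0.2937 g

0.2937 g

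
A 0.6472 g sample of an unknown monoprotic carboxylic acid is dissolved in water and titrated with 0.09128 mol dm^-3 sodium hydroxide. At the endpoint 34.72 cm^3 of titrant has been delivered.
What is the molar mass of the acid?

204.2 g/mol

n(NaOH) = 0.03472 L × 0.09128 mol/L = 3.169 × 10^-3 mol
n(HA) = 3.169 × 10^-3 mol (1:1 ratio)
M = m / n = 0.6472 g / 3.169 × 10^-3 mol = 204.2 g/mol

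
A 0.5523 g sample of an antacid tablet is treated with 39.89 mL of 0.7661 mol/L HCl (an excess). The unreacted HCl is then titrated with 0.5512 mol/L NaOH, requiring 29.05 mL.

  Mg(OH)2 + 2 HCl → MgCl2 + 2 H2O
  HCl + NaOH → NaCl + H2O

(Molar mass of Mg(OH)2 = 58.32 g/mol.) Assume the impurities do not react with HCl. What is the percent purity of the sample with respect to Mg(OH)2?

76.81 %

n(HCl) added = 0.03989 × 0.7661 = 0.03056 mol
n(NaOH) used in back-titration = 0.02905 × 0.5512 = 0.01601 mol
n(HCl) left over = 0.01601 mol (1:1 ratio)
n(HCl) consumed by analyte = 0.03056 − 0.01601 = 0.01455 mol
From the 1:2 ratio, n(Mg(OH)2) = 1/2 × 0.01455 = 7.274 × 10^-3 mol
mass of Mg(OH)2 = 7.274 × 10^-3 × 58.32 = 0.4242 g
% Mg(OH)2 = 0.4242 / 0.5523 × 100 = 76.81 %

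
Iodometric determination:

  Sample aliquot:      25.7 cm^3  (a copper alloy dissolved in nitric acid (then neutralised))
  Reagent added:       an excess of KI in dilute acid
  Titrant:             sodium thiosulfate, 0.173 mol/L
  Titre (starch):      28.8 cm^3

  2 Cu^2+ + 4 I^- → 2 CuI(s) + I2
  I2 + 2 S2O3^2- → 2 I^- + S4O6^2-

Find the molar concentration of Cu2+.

0.194 mol/L

n(S2O3^2-) = 0.0288 × 0.173 = 4.98 × 10^-3 mol
n(I2) = n(S2O3^2-)/2 = 2.49 × 10^-3 mol
From the 2:1 ratio, n(Cu2+) in the aliquot = 2/1 × 2.49 × 10^-3 = 4.98 × 10^-3 mol
[Cu2+] = 4.98 × 10^-3 / 0.0257 = 0.194 mol/L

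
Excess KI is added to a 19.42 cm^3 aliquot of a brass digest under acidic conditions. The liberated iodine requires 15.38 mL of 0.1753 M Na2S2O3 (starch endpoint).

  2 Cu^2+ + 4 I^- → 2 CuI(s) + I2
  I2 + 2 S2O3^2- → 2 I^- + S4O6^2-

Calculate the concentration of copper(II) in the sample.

n(S2O3^2-) = 0.01538 × 0.1753 = 2.696 × 10^-3 mol
n(I2) = n(S2O3^2-)/2 = 1.348 × 10^-3 mol
From the 2:1 ratio, n(Cu2+) in the aliquot = 2/1 × 1.348 × 10^-3 = 2.696 × 10^-3 mol
[Cu2+] = 2.696 × 10^-3 / 0.01942 = 0.1388 mol/L

0.1388 M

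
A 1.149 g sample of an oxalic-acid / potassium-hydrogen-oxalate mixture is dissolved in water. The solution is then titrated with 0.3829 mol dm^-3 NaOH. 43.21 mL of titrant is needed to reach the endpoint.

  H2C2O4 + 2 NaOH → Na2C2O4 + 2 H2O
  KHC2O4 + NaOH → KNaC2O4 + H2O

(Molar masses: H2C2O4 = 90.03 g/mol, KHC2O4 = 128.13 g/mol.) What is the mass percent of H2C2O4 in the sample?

n(NaOH) = 0.04321 × 0.3829 = 0.01655 mol
Let x = n(H2C2O4), y = n(KHC2O4).
Titrant: 2x + 1y = 0.01655;  mass: 90.03x + 128.13y = 1.149
Solving, x = 5.841 × 10^-3 mol, y = 4.863 × 10^-3 mol
mass of H2C2O4 = 5.841 × 10^-3 × 90.03 = 0.5259 g
% H2C2O4 = 0.5259 / 1.149 × 100 = 45.77 %

45.77 %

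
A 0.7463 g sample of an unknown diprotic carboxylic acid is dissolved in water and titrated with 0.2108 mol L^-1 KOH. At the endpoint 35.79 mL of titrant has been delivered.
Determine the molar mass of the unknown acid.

n(KOH) = 0.03579 L × 0.2108 mol/L = 7.545 × 10^-3 mol
From the 1:2 ratio, n(H2A) = 1/2 × 7.545 × 10^-3 = 3.772 × 10^-3 mol
M = m / n = 0.7463 g / 3.772 × 10^-3 mol = 197.8 g/mol

197.8 g/mol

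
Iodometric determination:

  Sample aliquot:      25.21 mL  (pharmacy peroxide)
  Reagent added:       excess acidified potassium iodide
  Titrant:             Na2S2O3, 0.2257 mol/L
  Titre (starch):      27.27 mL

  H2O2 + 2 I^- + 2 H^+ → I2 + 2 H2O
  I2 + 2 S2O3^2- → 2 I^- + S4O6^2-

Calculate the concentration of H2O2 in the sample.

n(S2O3^2-) = 0.02727 × 0.2257 = 6.155 × 10^-3 mol
n(I2) = n(S2O3^2-)/2 = 3.077 × 10^-3 mol
n(H2O2) in the aliquot = 3.077 × 10^-3 mol (1:1 ratio)
[H2O2] = 3.077 × 10^-3 / 0.02521 = 0.1221 mol/L

0.1221 mol/L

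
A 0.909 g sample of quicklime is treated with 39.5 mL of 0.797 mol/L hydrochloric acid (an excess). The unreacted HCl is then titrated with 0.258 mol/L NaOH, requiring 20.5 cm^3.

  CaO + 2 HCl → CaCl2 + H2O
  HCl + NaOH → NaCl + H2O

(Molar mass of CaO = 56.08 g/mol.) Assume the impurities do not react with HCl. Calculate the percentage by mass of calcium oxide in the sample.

80.8 %

n(HCl) added = 0.0395 × 0.797 = 0.0315 mol
n(NaOH) used in back-titration = 0.0205 × 0.258 = 5.29 × 10^-3 mol
n(HCl) left over = 5.29 × 10^-3 mol (1:1 ratio)
n(HCl) consumed by analyte = 0.0315 − 5.29 × 10^-3 = 0.0262 mol
From the 1:2 ratio, n(CaO) = 1/2 × 0.0262 = 0.0131 mol
mass of CaO = 0.0131 × 56.08 = 0.734 g
% CaO = 0.734 / 0.909 × 100 = 80.8 %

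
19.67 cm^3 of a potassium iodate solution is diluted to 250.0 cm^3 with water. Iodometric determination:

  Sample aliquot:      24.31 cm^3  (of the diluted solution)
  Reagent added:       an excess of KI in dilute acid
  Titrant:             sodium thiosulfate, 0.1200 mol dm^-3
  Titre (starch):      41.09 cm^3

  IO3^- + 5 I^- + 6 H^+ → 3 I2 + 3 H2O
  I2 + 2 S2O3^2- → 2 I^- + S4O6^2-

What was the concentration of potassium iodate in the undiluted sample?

0.4297 mol/L

n(S2O3^2-) = 0.04109 × 0.1200 = 4.931 × 10^-3 mol
n(I2) = n(S2O3^2-)/2 = 2.465 × 10^-3 mol
From the 1:3 ratio, n(IO3^-) in the aliquot = 1/3 × 2.465 × 10^-3 = 8.218 × 10^-4 mol
[IO3^-]_dilute = 8.218 × 10^-4 / 0.02431 = 0.03381 mol/L
[IO3^-]_original = 0.03381 × 250.0/19.67 = 0.4297 mol/L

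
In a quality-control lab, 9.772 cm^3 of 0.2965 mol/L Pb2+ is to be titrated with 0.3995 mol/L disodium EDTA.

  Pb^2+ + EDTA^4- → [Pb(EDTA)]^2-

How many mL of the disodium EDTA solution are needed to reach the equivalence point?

7.253 mL

n(Pb2+) = 0.009772 L × 0.2965 mol/L = 2.897 × 10^-3 mol
n(EDTA) = 2.897 × 10^-3 mol (1:1 stoichiometry)
V(EDTA) = 2.897 × 10^-3 mol / 0.3995 mol/L = 0.007253 L = 7.253 mL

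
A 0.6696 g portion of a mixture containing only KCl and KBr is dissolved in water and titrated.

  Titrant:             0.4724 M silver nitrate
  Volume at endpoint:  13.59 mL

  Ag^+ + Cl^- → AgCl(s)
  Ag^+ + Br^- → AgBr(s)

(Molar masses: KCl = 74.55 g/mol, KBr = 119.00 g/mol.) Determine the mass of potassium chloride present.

0.1583 g

n(AgNO3) = 0.01359 × 0.4724 = 6.420 × 10^-3 mol
Let x = n(KCl), y = n(KBr).
Titrant: 1x + 1y = 6.420 × 10^-3;  mass: 74.55x + 119.00y = 0.6696
Solving, x = 2.123 × 10^-3 mol, y = 4.297 × 10^-3 mol
mass of KCl = 2.123 × 10^-3 × 74.55 = 0.1583 g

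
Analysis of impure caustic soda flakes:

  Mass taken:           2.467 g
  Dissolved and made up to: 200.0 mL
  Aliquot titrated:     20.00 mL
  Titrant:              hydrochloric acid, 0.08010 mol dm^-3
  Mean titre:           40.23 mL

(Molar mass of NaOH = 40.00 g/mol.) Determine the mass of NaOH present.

NaOH + HCl → NaCl + H2O
n(HCl) per titration = 0.04023 × 0.08010 = 3.222 × 10^-3 mol
n(NaOH) in each aliquot = 3.222 × 10^-3 mol (1:1 ratio)
n(NaOH) in the whole flask = 3.222 × 10^-3 × 200.0/20.00 = 0.03222 mol
mass of NaOH = 0.03222 × 40.00 = 1.289 g

1.289 g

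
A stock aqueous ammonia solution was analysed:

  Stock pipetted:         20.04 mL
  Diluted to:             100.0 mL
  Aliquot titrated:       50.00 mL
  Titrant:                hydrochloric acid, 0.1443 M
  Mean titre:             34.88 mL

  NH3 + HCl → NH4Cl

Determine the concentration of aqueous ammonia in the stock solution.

n(HCl) = 0.03488 × 0.1443 = 5.033 × 10^-3 mol
n(NH3) in the aliquot = 5.033 × 10^-3 mol (1:1 ratio)
[NH3]_dilute = 5.033 × 10^-3 / 0.05000 = 0.1007 mol/L
Dilution factor = 100.0 / 20.04 = 4.990
[NH3]_stock = 0.1007 × 4.990 = 0.5023 mol/L

0.5023 M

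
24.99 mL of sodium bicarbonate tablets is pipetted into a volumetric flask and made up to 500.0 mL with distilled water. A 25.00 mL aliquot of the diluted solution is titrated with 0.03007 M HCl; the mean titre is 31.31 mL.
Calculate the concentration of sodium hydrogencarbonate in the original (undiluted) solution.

NaHCO3 + HCl → NaCl + H2O + CO2
n(HCl) = 0.03131 × 0.03007 = 9.415 × 10^-4 mol
n(NaHCO3) in the aliquot = 9.415 × 10^-4 mol (1:1 ratio)
[NaHCO3]_dilute = 9.415 × 10^-4 / 0.02500 = 0.03766 mol/L
Dilution factor = 500.0 / 24.99 = 20.01
[NaHCO3]_stock = 0.03766 × 20.01 = 0.7535 mol/L

0.7535 M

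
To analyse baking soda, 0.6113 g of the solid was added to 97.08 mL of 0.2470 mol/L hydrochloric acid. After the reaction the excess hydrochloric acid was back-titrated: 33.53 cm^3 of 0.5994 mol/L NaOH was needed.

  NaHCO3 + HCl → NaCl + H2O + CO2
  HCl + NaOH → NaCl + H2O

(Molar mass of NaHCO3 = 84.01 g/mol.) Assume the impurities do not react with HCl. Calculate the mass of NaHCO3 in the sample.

n(HCl) added = 0.09708 × 0.2470 = 0.02398 mol
n(NaOH) used in back-titration = 0.03353 × 0.5994 = 0.02010 mol
n(HCl) left over = 0.02010 mol (1:1 ratio)
n(HCl) consumed by analyte = 0.02398 − 0.02010 = 3.881 × 10^-3 mol
n(NaHCO3) = 3.881 × 10^-3 mol (1:1 ratio)
mass of NaHCO3 = 3.881 × 10^-3 × 84.01 = 0.3260 g

0.3260 g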